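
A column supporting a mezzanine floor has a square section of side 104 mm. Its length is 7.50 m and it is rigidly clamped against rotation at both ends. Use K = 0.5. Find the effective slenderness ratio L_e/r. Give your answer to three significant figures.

I = a⁴/12 = 104⁴/12 = 9.749×10^6 mm⁴
A = 1.082×10^4 mm²;  r_min = √(I/A) = √(9.749×10^6/1.082×10^4) = 30.02 mm
L_e = K·L = 0.5 × 7.50 m = 3.750 m = 3750.0 mm
λ = L_e / r_min = 3750.0 / 30.02 = 125

λ ≈ 125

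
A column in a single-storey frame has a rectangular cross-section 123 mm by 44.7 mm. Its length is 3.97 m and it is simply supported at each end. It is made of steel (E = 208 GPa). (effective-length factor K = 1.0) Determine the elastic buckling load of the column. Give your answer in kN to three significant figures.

P_cr ≈ 119 kN

Buckling occurs about the weak axis: I_min = h·b³/12 with b = 44.7 mm (the shorter side).
I_min = 123×44.7³/12 = 9.155×10^5 mm⁴
I = 9.155×10^5 mm⁴ = 9.155×10^-7 m⁴
Effective length L_e = K·L = 1 × 3.97 = 3.970 m
P_cr = π²EI / L_e² = π² × 208×10⁹ × 9.155×10^-7 / 3.970² = 1.192×10^5 N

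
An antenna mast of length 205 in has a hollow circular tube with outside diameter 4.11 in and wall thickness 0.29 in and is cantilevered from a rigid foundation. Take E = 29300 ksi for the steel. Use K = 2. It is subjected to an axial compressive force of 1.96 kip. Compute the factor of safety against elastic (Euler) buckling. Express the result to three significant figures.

n ≈ 5.60

Inner diameter d_i = 4.11 − 2×0.29 = 3.530 in
I = π(d_o⁴ − d_i⁴)/64 = π(4.11⁴ − 3.530⁴)/64 = 6.385 in⁴
Effective length L_e = K·L = 2 × 205 = 410.0 in
P_cr = π²EI / L_e² = π² × 29300×10³ × 6.385 / 410.0² = 1.098×10^4 lb
Factor of safety n = P_cr / P = 10.984 / 1.96 = 5.60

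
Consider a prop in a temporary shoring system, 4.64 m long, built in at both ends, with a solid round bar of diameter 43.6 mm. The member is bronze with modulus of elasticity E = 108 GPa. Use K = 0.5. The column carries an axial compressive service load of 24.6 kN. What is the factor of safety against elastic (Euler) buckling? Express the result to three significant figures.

I = πd⁴/64 = π×43.6⁴/64 = 1.774×10^5 mm⁴
I = 1.774×10^5 mm⁴ = 1.774×10^-7 m⁴
Effective length L_e = K·L = 0.5 × 4.64 = 2.320 m
P_cr = π²EI / L_e² = π² × 108×10⁹ × 1.774×10^-7 / 2.320² = 3.513×10^4 N
Factor of safety n = P_cr / P = 35.129 / 24.6 = 1.43

n ≈ 1.43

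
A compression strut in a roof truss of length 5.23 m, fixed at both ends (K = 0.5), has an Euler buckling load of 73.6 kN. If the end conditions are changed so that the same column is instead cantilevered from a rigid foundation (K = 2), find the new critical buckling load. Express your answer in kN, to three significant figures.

P_cr ∝ 1/K², so P_cr,new = P_cr,old × (K_old/K_new)² = 73.6 × (0.5/2)²
= 73.6 × 0.06250 = 4.60 kN

P_cr ≈ 4.60 kN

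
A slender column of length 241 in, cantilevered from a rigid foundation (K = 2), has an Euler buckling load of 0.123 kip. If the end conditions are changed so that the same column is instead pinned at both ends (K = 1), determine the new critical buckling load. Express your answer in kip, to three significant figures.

P_cr ≈ 0.492 kip

P_cr ∝ 1/K², so P_cr,new = P_cr,old × (K_old/K_new)² = 0.123 × (2/1)²
= 0.123 × 4.000 = 0.492 kip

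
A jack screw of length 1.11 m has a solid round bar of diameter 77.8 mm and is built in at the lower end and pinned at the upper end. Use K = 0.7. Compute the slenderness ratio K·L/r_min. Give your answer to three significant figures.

I = πd⁴/64 = π×77.8⁴/64 = 1.798×10^6 mm⁴
A = 4.754×10^3 mm²;  r_min = √(I/A) = √(1.798×10^6/4.754×10^3) = 19.45 mm
L_e = K·L = 0.7 × 1.11 m = 0.7770 m = 777.00 mm
λ = L_e / r_min = 777.00 / 19.45 = 39.9

λ ≈ 39.9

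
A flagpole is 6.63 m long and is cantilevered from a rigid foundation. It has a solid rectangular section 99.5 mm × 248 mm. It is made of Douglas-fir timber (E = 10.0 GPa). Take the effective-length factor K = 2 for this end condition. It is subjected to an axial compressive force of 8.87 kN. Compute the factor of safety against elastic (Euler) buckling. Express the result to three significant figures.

n ≈ 1.29

Buckling occurs about the weak axis: I_min = h·b³/12 with b = 99.5 mm (the shorter side).
I_min = 248×99.5³/12 = 2.036×10^7 mm⁴
I = 2.036×10^7 mm⁴ = 2.036×10^-5 m⁴
Effective length L_e = K·L = 2 × 6.63 = 13.26 m
P_cr = π²EI / L_e² = π² × 10.0×10⁹ × 2.036×10^-5 / 13.26² = 1.143×10^4 N
Factor of safety n = P_cr / P = 11.428 / 8.87 = 1.29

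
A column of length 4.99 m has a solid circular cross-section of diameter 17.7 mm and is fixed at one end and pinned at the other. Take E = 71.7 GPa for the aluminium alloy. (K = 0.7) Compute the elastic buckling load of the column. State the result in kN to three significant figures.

I = πd⁴/64 = π×17.7⁴/64 = 4.818×10^3 mm⁴
I = 4.818×10^3 mm⁴ = 4.818×10^-9 m⁴
Effective length L_e = K·L = 0.7 × 4.99 = 3.493 m
P_cr = π²EI / L_e² = π² × 71.7×10⁹ × 4.818×10^-9 / 3.493² = 279.4 N

P_cr ≈ 0.279 kN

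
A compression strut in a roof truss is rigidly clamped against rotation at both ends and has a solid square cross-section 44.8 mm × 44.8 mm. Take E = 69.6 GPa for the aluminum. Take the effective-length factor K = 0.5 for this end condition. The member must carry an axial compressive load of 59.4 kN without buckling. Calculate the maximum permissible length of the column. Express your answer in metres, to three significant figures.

L_max ≈ 3.94 m

I = a⁴/12 = 44.8⁴/12 = 3.357×10^5 mm⁴
I = 3.357×10^-7 m⁴
At the buckling limit P_cr = P = 5.940×10^4 N
From P_cr = π²EI/(K·L)²:  L = (1/K)·√(π²EI/P_cr) = (1/0.5)·√(π²×6.96×10^10×3.357×10^-7/5.940×10^4)
L = 3.94 m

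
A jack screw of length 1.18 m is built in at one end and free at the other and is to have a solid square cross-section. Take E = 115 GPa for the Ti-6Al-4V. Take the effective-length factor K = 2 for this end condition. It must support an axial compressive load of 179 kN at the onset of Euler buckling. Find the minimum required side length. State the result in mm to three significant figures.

a ≈ 57.0 mm

L_e = K·L = 2 × 1.18 = 2.360 m
Required I = P_cr·L_e²/(π²E) = 1.790×10^5 × 2.360² / (π² × 1.15×10^11) = 8.784×10^-7 m⁴
I_req = 8.784×10^5 mm⁴
Solid square: I = a⁴/12  ⇒  a = (12I)^(1/4) = (12×8.784×10^5)^(1/4) = 57.0 mm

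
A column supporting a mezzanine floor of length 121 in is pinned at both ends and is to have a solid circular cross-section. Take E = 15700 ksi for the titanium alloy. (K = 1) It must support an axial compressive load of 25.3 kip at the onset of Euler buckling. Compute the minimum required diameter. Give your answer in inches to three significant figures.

L_e = K·L = 1 × 121 = 121.0 in
Required I = P_cr·L_e²/(π²E) = 2.530×10^4 × 121.0² / (π² × 1.57×10^7) = 2.391 in⁴
Solid circle: I = πd⁴/64  ⇒  d = (64I/π)^(1/4) = (64×2.391/π)^(1/4) = 2.64 in

d ≈ 2.64 in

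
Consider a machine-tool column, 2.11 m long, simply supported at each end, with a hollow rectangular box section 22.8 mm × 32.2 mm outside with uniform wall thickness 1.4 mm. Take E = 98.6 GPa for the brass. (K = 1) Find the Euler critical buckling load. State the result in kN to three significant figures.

P_cr ≈ 2.67 kN

Inner dimensions: h_i = 32.2 − 2×1.4 = 29.40 mm, b_i = 22.8 − 2×1.4 = 20.00 mm
Weak-axis I_min = (h_o·b_o³ − h_i·b_i³)/12 with b_o = 22.8, b_i = 20.00 mm (shorter outer/inner sides).
I_min = (32.2×22.8³ − 29.40×20.00³)/12 = 1.220×10^4 mm⁴
I = 1.220×10^4 mm⁴ = 1.220×10^-8 m⁴
Effective length L_e = K·L = 1 × 2.11 = 2.110 m
P_cr = π²EI / L_e² = π² × 98.6×10⁹ × 1.220×10^-8 / 2.110² = 2.668×10^3 N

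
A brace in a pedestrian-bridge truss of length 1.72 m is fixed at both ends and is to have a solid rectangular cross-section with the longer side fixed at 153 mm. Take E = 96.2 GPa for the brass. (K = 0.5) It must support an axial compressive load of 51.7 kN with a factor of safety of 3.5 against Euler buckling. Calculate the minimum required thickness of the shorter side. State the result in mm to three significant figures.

Required P_cr = n·P = 3.5 × 51.7 = 181.0 kN
L_e = K·L = 0.5 × 1.72 = 0.8600 m
Required I = P_cr·L_e²/(π²E) = 1.810×10^5 × 0.8600² / (π² × 9.62×10^10) = 1.410×10^-7 m⁴
I_req = 1.410×10^5 mm⁴
Rectangle, weak axis: I_min = h·b³/12 with h = 153 mm fixed  ⇒  b = (12I/h)^(1/3) = 22.3 mm

b ≈ 22.3 mm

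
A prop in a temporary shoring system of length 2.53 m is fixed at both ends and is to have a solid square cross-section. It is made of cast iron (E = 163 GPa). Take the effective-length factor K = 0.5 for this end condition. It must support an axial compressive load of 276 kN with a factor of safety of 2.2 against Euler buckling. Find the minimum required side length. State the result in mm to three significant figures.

a ≈ 51.9 mm

Required P_cr = n·P = 2.2 × 276 = 607.2 kN
L_e = K·L = 0.5 × 2.53 = 1.265 m
Required I = P_cr·L_e²/(π²E) = 6.072×10^5 × 1.265² / (π² × 1.63×10^11) = 6.040×10^-7 m⁴
I_req = 6.040×10^5 mm⁴
Solid square: I = a⁴/12  ⇒  a = (12I)^(1/4) = (12×6.040×10^5)^(1/4) = 51.9 mm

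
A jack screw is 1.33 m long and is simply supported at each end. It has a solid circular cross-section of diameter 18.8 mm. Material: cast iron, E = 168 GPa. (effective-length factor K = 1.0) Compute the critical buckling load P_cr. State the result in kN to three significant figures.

P_cr ≈ 5.75 kN

I = πd⁴/64 = π×18.8⁴/64 = 6.132×10^3 mm⁴
I = 6.132×10^3 mm⁴ = 6.132×10^-9 m⁴
Effective length L_e = K·L = 1 × 1.33 = 1.330 m
P_cr = π²EI / L_e² = π² × 168×10⁹ × 6.132×10^-9 / 1.330² = 5.748×10^3 N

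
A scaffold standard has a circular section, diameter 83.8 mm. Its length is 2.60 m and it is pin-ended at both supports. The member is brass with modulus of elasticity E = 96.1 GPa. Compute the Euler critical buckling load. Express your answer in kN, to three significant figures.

I = πd⁴/64 = π×83.8⁴/64 = 2.421×10^6 mm⁴
I = 2.421×10^6 mm⁴ = 2.421×10^-6 m⁴
Effective length L_e = K·L = 1 × 2.60 = 2.600 m
P_cr = π²EI / L_e² = π² × 96.1×10⁹ × 2.421×10^-6 / 2.600² = 3.396×10^5 N

P_cr ≈ 340 kN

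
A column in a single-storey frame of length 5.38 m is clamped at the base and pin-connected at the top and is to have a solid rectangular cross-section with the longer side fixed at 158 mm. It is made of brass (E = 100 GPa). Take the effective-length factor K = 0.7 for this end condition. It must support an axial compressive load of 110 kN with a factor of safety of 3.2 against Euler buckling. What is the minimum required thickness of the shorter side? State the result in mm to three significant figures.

Required P_cr = n·P = 3.2 × 110 = 352.0 kN
L_e = K·L = 0.7 × 5.38 = 3.766 m
Required I = P_cr·L_e²/(π²E) = 3.520×10^5 × 3.766² / (π² × 1.00×10^11) = 5.058×10^-6 m⁴
I_req = 5.058×10^6 mm⁴
Rectangle, weak axis: I_min = h·b³/12 with h = 158 mm fixed  ⇒  b = (12I/h)^(1/3) = 72.7 mm

b ≈ 72.7 mm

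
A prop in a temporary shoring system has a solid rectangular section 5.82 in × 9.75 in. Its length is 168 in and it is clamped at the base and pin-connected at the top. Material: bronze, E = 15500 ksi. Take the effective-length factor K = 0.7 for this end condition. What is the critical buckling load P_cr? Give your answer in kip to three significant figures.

Buckling occurs about the weak axis: I_min = h·b³/12 with b = 5.82 in (the shorter side).
I_min = 9.75×5.82³/12 = 160.2 in⁴
Effective length L_e = K·L = 0.7 × 168 = 117.6 in
P_cr = π²EI / L_e² = π² × 15500×10³ × 160.2 / 117.6² = 1.772×10^6 lb

P_cr ≈ 1770 kip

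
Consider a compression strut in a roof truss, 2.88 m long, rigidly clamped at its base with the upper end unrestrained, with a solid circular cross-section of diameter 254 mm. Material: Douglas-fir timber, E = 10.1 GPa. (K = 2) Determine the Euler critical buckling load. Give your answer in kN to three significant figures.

P_cr ≈ 614 kN

I = πd⁴/64 = π×254⁴/64 = 2.043×10^8 mm⁴
I = 2.043×10^8 mm⁴ = 2.043×10^-4 m⁴
Effective length L_e = K·L = 2 × 2.88 = 5.760 m
P_cr = π²EI / L_e² = π² × 10.1×10⁹ × 2.043×10^-4 / 5.760² = 6.139×10^5 N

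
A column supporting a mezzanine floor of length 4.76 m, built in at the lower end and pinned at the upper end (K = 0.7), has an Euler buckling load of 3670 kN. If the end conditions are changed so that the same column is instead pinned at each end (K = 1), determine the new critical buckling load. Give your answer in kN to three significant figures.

P_cr ≈ 1800 kN

P_cr ∝ 1/K², so P_cr,new = P_cr,old × (K_old/K_new)² = 3670 × (0.7/1)²
= 3670 × 0.4900 = 1800 kN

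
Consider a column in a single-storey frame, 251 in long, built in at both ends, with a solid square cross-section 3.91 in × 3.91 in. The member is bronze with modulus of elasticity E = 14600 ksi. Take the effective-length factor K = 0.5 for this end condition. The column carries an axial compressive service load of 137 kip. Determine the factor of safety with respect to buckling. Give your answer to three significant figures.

I = a⁴/12 = 3.91⁴/12 = 19.48 in⁴
Effective length L_e = K·L = 0.5 × 251 = 125.5 in
P_cr = π²EI / L_e² = π² × 14600×10³ × 19.48 / 125.5² = 1.782×10^5 lb
Factor of safety n = P_cr / P = 178.19 / 137 = 1.30

n ≈ 1.30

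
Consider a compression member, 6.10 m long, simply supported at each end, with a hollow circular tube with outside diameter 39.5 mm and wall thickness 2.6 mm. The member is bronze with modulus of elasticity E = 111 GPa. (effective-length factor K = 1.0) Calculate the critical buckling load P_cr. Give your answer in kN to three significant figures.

Inner diameter d_i = 39.5 − 2×2.6 = 34.30 mm
I = π(d_o⁴ − d_i⁴)/64 = π(39.5⁴ − 34.30⁴)/64 = 5.155×10^4 mm⁴
I = 5.155×10^4 mm⁴ = 5.155×10^-8 m⁴
Effective length L_e = K·L = 1 × 6.10 = 6.100 m
P_cr = π²EI / L_e² = π² × 111×10⁹ × 5.155×10^-8 / 6.100² = 1.518×10^3 N

P_cr ≈ 1.52 kN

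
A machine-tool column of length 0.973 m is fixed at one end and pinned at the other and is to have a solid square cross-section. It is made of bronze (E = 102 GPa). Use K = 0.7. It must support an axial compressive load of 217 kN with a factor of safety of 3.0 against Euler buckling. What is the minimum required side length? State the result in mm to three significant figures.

Required P_cr = n·P = 3.0 × 217 = 651.0 kN
L_e = K·L = 0.7 × 0.973 = 0.6811 m
Required I = P_cr·L_e²/(π²E) = 6.510×10^5 × 0.6811² / (π² × 1.02×10^11) = 3.000×10^-7 m⁴
I_req = 3.000×10^5 mm⁴
Solid square: I = a⁴/12  ⇒  a = (12I)^(1/4) = (12×3.000×10^5)^(1/4) = 43.6 mm

a ≈ 43.6 mm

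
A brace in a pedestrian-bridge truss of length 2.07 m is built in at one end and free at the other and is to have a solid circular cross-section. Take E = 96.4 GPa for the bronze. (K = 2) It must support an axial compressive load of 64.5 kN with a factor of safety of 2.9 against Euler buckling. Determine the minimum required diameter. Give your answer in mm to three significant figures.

Required P_cr = n·P = 2.9 × 64.5 = 187.0 kN
L_e = K·L = 2 × 2.07 = 4.140 m
Required I = P_cr·L_e²/(π²E) = 1.871×10^5 × 4.140² / (π² × 9.64×10^10) = 3.370×10^-6 m⁴
I_req = 3.370×10^6 mm⁴
Solid circle: I = πd⁴/64  ⇒  d = (64I/π)^(1/4) = (64×3.370×10^6/π)^(1/4) = 91.0 mm

d ≈ 91.0 mm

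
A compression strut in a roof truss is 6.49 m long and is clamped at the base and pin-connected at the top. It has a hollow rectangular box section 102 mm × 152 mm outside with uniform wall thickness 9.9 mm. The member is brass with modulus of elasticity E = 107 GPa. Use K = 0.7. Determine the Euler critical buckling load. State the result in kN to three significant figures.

Inner dimensions: h_i = 152 − 2×9.9 = 132.2 mm, b_i = 102 − 2×9.9 = 82.20 mm
Weak-axis I_min = (h_o·b_o³ − h_i·b_i³)/12 with b_o = 102, b_i = 82.20 mm (shorter outer/inner sides).
I_min = (152×102³ − 132.2×82.20³)/12 = 7.323×10^6 mm⁴
I = 7.323×10^6 mm⁴ = 7.323×10^-6 m⁴
Effective length L_e = K·L = 0.7 × 6.49 = 4.543 m
P_cr = π²EI / L_e² = π² × 107×10⁹ × 7.323×10^-6 / 4.543² = 3.747×10^5 N

P_cr ≈ 375 kN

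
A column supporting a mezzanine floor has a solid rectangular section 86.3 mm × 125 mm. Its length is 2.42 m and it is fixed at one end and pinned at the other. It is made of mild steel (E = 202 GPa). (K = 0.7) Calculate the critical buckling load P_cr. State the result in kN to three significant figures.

P_cr ≈ 4650 kN

Buckling occurs about the weak axis: I_min = h·b³/12 with b = 86.3 mm (the shorter side).
I_min = 125×86.3³/12 = 6.695×10^6 mm⁴
I = 6.695×10^6 mm⁴ = 6.695×10^-6 m⁴
Effective length L_e = K·L = 0.7 × 2.42 = 1.694 m
P_cr = π²EI / L_e² = π² × 202×10⁹ × 6.695×10^-6 / 1.694² = 4.651×10^6 N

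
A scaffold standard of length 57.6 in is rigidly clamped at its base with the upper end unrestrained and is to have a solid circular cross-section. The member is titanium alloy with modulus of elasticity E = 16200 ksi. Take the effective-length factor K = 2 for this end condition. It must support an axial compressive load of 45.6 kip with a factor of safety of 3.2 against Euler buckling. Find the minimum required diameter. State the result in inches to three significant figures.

d ≈ 3.96 in

Required P_cr = n·P = 3.2 × 45.6 = 145.9 kip
L_e = K·L = 2 × 57.6 = 115.2 in
Required I = P_cr·L_e²/(π²E) = 1.459×10^5 × 115.2² / (π² × 1.62×10^7) = 12.11 in⁴
Solid circle: I = πd⁴/64  ⇒  d = (64I/π)^(1/4) = (64×12.11/π)^(1/4) = 3.96 in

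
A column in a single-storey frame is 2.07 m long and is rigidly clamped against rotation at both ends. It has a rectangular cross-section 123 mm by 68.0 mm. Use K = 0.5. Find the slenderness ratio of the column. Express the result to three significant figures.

Buckling occurs about the weak axis: I_min = h·b³/12 with b = 68.0 mm (the shorter side).
I_min = 123×68.0³/12 = 3.223×10^6 mm⁴
A = 8.364×10^3 mm²;  r_min = √(I/A) = √(3.223×10^6/8.364×10^3) = 19.63 mm
L_e = K·L = 0.5 × 2.07 m = 1.035 m = 1035.0 mm
λ = L_e / r_min = 1035.0 / 19.63 = 52.7

λ ≈ 52.7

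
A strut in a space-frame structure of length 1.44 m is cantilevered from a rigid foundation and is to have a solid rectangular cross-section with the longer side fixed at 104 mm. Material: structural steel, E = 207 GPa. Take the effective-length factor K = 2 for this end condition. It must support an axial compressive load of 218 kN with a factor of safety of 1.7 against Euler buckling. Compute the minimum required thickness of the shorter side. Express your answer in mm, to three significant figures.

b ≈ 55.8 mm

Required P_cr = n·P = 1.7 × 218 = 370.6 kN
L_e = K·L = 2 × 1.44 = 2.880 m
Required I = P_cr·L_e²/(π²E) = 3.706×10^5 × 2.880² / (π² × 2.07×10^11) = 1.505×10^-6 m⁴
I_req = 1.505×10^6 mm⁴
Rectangle, weak axis: I_min = h·b³/12 with h = 104 mm fixed  ⇒  b = (12I/h)^(1/3) = 55.8 mm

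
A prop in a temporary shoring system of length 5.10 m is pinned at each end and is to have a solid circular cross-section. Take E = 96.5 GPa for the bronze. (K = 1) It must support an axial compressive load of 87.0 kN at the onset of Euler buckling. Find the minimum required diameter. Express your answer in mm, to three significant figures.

d ≈ 83.4 mm

L_e = K·L = 1 × 5.10 = 5.100 m
Required I = P_cr·L_e²/(π²E) = 8.700×10^4 × 5.100² / (π² × 9.65×10^10) = 2.376×10^-6 m⁴
I_req = 2.376×10^6 mm⁴
Solid circle: I = πd⁴/64  ⇒  d = (64I/π)^(1/4) = (64×2.376×10^6/π)^(1/4) = 83.4 mm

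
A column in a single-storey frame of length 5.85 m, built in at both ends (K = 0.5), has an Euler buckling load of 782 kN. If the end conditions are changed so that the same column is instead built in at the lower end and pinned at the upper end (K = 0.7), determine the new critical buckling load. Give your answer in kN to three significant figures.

P_cr ≈ 399 kN

P_cr ∝ 1/K², so P_cr,new = P_cr,old × (K_old/K_new)² = 782 × (0.5/0.7)²
= 782 × 0.5102 = 399 kN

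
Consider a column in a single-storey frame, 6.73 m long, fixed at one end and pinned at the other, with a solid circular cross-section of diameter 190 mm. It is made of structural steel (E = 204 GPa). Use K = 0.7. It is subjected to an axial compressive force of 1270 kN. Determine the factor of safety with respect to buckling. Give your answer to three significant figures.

n ≈ 4.57

I = πd⁴/64 = π×190⁴/64 = 6.397×10^7 mm⁴
I = 6.397×10^7 mm⁴ = 6.397×10^-5 m⁴
Effective length L_e = K·L = 0.7 × 6.73 = 4.711 m
P_cr = π²EI / L_e² = π² × 204×10⁹ × 6.397×10^-5 / 4.711² = 5.803×10^6 N
Factor of safety n = P_cr / P = 5803.5 / 1270 = 4.57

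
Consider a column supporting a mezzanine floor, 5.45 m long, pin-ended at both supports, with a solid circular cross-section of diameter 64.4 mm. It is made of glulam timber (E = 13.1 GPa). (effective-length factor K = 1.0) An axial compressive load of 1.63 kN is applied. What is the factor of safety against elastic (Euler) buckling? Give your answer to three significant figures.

n ≈ 2.25

I = πd⁴/64 = π×64.4⁴/64 = 8.443×10^5 mm⁴
I = 8.443×10^5 mm⁴ = 8.443×10^-7 m⁴
Effective length L_e = K·L = 1 × 5.45 = 5.450 m
P_cr = π²EI / L_e² = π² × 13.1×10⁹ × 8.443×10^-7 / 5.450² = 3.675×10^3 N
Factor of safety n = P_cr / P = 3.6753 / 1.63 = 2.25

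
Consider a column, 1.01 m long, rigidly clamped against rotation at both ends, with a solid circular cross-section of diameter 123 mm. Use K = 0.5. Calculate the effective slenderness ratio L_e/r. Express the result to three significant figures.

λ ≈ 16.4

I = πd⁴/64 = π×123⁴/64 = 1.124×10^7 mm⁴
A = 1.188×10^4 mm²;  r_min = √(I/A) = √(1.124×10^7/1.188×10^4) = 30.75 mm
L_e = K·L = 0.5 × 1.01 m = 0.5050 m = 505.00 mm
λ = L_e / r_min = 505.00 / 30.75 = 16.4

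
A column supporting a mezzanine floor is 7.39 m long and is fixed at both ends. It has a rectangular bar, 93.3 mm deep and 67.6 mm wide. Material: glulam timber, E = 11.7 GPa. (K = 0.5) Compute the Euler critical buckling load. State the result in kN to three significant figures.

P_cr ≈ 20.3 kN

Buckling occurs about the weak axis: I_min = h·b³/12 with b = 67.6 mm (the shorter side).
I_min = 93.3×67.6³/12 = 2.402×10^6 mm⁴
I = 2.402×10^6 mm⁴ = 2.402×10^-6 m⁴
Effective length L_e = K·L = 0.5 × 7.39 = 3.695 m
P_cr = π²EI / L_e² = π² × 11.7×10⁹ × 2.402×10^-6 / 3.695² = 2.031×10^4 N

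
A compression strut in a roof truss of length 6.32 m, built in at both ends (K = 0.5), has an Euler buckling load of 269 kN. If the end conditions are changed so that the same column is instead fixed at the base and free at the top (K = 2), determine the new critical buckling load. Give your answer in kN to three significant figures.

P_cr ≈ 16.8 kN

P_cr ∝ 1/K², so P_cr,new = P_cr,old × (K_old/K_new)² = 269 × (0.5/2)²
= 269 × 0.06250 = 16.8 kN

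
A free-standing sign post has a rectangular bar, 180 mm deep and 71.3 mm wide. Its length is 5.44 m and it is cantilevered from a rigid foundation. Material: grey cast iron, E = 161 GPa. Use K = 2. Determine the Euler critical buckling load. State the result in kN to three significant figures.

Buckling occurs about the weak axis: I_min = h·b³/12 with b = 71.3 mm (the shorter side).
I_min = 180×71.3³/12 = 5.437×10^6 mm⁴
I = 5.437×10^6 mm⁴ = 5.437×10^-6 m⁴
Effective length L_e = K·L = 2 × 5.44 = 10.88 m
P_cr = π²EI / L_e² = π² × 161×10⁹ × 5.437×10^-6 / 10.88² = 7.298×10^4 N

P_cr ≈ 73.0 kN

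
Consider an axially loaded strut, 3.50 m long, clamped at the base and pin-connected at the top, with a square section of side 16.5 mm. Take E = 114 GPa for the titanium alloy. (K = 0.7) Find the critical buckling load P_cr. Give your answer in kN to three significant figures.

P_cr ≈ 1.16 kN

I = a⁴/12 = 16.5⁴/12 = 6.177×10^3 mm⁴
I = 6.177×10^3 mm⁴ = 6.177×10^-9 m⁴
Effective length L_e = K·L = 0.7 × 3.50 = 2.450 m
P_cr = π²EI / L_e² = π² × 114×10⁹ × 6.177×10^-9 / 2.450² = 1.158×10^3 N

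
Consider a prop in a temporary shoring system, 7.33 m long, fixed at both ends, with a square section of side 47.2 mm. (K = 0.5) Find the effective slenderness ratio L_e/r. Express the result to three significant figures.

λ ≈ 269

For a square r = a/√12 = 47.2/√12 = 13.63 mm
L_e = K·L = 0.5 × 7.33 m = 3.665 m = 3665.0 mm
λ = L_e / r_min = 3665.0 / 13.63 = 269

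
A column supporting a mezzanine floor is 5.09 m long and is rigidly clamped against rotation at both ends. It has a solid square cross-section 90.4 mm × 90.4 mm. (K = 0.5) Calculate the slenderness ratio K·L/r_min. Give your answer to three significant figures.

λ ≈ 97.5

For a square r = a/√12 = 90.4/√12 = 26.10 mm
L_e = K·L = 0.5 × 5.09 m = 2.545 m = 2545.0 mm
λ = L_e / r_min = 2545.0 / 26.10 = 97.5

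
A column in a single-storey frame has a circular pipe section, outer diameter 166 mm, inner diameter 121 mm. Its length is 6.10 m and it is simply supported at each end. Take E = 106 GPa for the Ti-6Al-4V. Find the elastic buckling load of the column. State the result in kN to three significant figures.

P_cr ≈ 752 kN

d_o = 166 mm, d_i = 121 mm
I = π(d_o⁴ − d_i⁴)/64 = π(166⁴ − 121.0⁴)/64 = 2.675×10^7 mm⁴
I = 2.675×10^7 mm⁴ = 2.675×10^-5 m⁴
Effective length L_e = K·L = 1 × 6.10 = 6.100 m
P_cr = π²EI / L_e² = π² × 106×10⁹ × 2.675×10^-5 / 6.100² = 7.521×10^5 N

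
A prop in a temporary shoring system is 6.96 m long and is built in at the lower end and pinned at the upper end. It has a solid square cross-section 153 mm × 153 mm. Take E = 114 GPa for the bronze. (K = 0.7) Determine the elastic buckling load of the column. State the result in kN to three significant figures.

I = a⁴/12 = 153⁴/12 = 4.567×10^7 mm⁴
I = 4.567×10^7 mm⁴ = 4.567×10^-5 m⁴
Effective length L_e = K·L = 0.7 × 6.96 = 4.872 m
P_cr = π²EI / L_e² = π² × 114×10⁹ × 4.567×10^-5 / 4.872² = 2.165×10^6 N

P_cr ≈ 2160 kN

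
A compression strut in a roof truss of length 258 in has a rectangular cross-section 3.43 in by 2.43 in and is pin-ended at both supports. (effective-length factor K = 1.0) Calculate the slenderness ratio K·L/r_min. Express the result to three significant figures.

Buckling occurs about the weak axis: I_min = h·b³/12 with b = 2.43 in (the shorter side).
I_min = 3.43×2.43³/12 = 4.101 in⁴
A = 8.335 in²;  r_min = √(I/A) = √(4.101/8.335) = 0.7015 in
L_e = K·L = 1 × 258 = 258.0 in
λ = L_e / r_min = 258.00 / 0.7015 = 368

λ ≈ 368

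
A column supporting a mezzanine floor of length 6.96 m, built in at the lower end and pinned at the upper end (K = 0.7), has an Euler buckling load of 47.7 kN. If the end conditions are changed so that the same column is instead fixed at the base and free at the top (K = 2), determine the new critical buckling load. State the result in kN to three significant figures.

P_cr ≈ 5.84 kN

P_cr ∝ 1/K², so P_cr,new = P_cr,old × (K_old/K_new)² = 47.7 × (0.7/2)²
= 47.7 × 0.1225 = 5.84 kN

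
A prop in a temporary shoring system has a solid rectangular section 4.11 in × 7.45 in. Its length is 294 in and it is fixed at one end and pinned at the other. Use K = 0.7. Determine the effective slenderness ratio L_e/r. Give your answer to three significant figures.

Buckling occurs about the weak axis: I_min = h·b³/12 with b = 4.11 in (the shorter side).
I_min = 7.45×4.11³/12 = 43.10 in⁴
A = 30.62 in²;  r_min = √(I/A) = √(43.10/30.62) = 1.186 in
L_e = K·L = 0.7 × 294 = 205.8 in
λ = L_e / r_min = 205.80 / 1.186 = 173

λ ≈ 173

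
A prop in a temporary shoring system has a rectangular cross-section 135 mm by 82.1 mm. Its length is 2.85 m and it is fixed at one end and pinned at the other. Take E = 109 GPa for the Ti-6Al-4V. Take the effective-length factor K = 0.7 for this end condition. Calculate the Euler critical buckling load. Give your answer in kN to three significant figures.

Buckling occurs about the weak axis: I_min = h·b³/12 with b = 82.1 mm (the shorter side).
I_min = 135×82.1³/12 = 6.226×10^6 mm⁴
I = 6.226×10^6 mm⁴ = 6.226×10^-6 m⁴
Effective length L_e = K·L = 0.7 × 2.85 = 1.995 m
P_cr = π²EI / L_e² = π² × 109×10⁹ × 6.226×10^-6 / 1.995² = 1.683×10^6 N

P_cr ≈ 1680 kN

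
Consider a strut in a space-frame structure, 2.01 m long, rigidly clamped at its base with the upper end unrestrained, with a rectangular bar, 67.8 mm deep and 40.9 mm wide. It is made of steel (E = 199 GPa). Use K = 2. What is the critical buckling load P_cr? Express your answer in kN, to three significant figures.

Buckling occurs about the weak axis: I_min = h·b³/12 with b = 40.9 mm (the shorter side).
I_min = 67.8×40.9³/12 = 3.866×10^5 mm⁴
I = 3.866×10^5 mm⁴ = 3.866×10^-7 m⁴
Effective length L_e = K·L = 2 × 2.01 = 4.020 m
P_cr = π²EI / L_e² = π² × 199×10⁹ × 3.866×10^-7 / 4.020² = 4.698×10^4 N

P_cr ≈ 47.0 kN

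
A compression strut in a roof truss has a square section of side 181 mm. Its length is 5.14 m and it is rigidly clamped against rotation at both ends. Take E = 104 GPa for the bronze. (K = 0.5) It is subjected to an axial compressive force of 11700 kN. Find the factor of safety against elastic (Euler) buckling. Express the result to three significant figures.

n ≈ 1.19

I = a⁴/12 = 181⁴/12 = 8.944×10^7 mm⁴
I = 8.944×10^7 mm⁴ = 8.944×10^-5 m⁴
Effective length L_e = K·L = 0.5 × 5.14 = 2.570 m
P_cr = π²EI / L_e² = π² × 104×10⁹ × 8.944×10^-5 / 2.570² = 1.390×10^7 N
Factor of safety n = P_cr / P = 13900 / 11700 = 1.19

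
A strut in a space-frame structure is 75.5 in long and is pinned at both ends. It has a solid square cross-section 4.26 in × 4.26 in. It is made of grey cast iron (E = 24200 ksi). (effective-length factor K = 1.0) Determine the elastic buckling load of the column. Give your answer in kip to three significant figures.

P_cr ≈ 1150 kip

I = a⁴/12 = 4.26⁴/12 = 27.44 in⁴
Effective length L_e = K·L = 1 × 75.5 = 75.50 in
P_cr = π²EI / L_e² = π² × 24200×10³ × 27.44 / 75.50² = 1.150×10^6 lb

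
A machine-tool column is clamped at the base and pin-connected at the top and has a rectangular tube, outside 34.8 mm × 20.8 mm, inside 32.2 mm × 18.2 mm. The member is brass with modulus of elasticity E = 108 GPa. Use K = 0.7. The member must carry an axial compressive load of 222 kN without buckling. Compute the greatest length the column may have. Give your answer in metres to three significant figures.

Weak-axis I_min = (h_o·b_o³ − h_i·b_i³)/12 with b_o = 20.8, b_i = 18.20 mm (shorter outer/inner sides).
I_min = (34.8×20.8³ − 32.20×18.20³)/12 = 9.920×10^3 mm⁴
I = 9.920×10^-9 m⁴
At the buckling limit P_cr = P = 2.220×10^5 N
From P_cr = π²EI/(K·L)²:  L = (1/K)·√(π²EI/P_cr) = (1/0.7)·√(π²×1.08×10^11×9.920×10^-9/2.220×10^5)
L = 0.312 m

L_max ≈ 0.312 m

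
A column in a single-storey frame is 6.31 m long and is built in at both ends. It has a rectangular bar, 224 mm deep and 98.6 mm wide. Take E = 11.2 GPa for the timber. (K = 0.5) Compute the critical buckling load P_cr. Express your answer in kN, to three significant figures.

P_cr ≈ 199 kN

Buckling occurs about the weak axis: I_min = h·b³/12 with b = 98.6 mm (the shorter side).
I_min = 224×98.6³/12 = 1.789×10^7 mm⁴
I = 1.789×10^7 mm⁴ = 1.789×10^-5 m⁴
Effective length L_e = K·L = 0.5 × 6.31 = 3.155 m
P_cr = π²EI / L_e² = π² × 11.2×10⁹ × 1.789×10^-5 / 3.155² = 1.987×10^5 N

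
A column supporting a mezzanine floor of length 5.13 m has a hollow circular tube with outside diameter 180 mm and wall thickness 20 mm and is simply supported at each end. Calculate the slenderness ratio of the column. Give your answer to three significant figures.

Inner diameter d_i = 180 − 2×20 = 140.0 mm
I = π(d_o⁴ − d_i⁴)/64 = π(180⁴ − 140.0⁴)/64 = 3.267×10^7 mm⁴
A = 1.005×10^4 mm²;  r_min = √(I/A) = √(3.267×10^7/1.005×10^4) = 57.01 mm
L_e = K·L = 1 × 5.13 m = 5.130 m = 5130.0 mm
λ = L_e / r_min = 5130.0 / 57.01 = 90.0

λ ≈ 90.0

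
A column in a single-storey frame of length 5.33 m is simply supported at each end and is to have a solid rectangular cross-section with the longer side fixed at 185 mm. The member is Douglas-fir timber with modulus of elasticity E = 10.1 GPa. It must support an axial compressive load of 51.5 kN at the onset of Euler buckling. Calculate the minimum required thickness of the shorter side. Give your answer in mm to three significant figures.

L_e = K·L = 1 × 5.33 = 5.330 m
Required I = P_cr·L_e²/(π²E) = 5.150×10^4 × 5.330² / (π² × 1.01×10^10) = 1.468×10^-5 m⁴
I_req = 1.468×10^7 mm⁴
Rectangle, weak axis: I_min = h·b³/12 with h = 185 mm fixed  ⇒  b = (12I/h)^(1/3) = 98.4 mm

b ≈ 98.4 mm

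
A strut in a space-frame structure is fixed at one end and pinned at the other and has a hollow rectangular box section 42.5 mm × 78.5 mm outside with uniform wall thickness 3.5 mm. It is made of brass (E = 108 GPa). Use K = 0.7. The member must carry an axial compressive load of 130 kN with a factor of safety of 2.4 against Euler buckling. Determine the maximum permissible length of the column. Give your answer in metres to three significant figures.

L_max ≈ 1.28 m

Inner dimensions: h_i = 78.5 − 2×3.5 = 71.50 mm, b_i = 42.5 − 2×3.5 = 35.50 mm
Weak-axis I_min = (h_o·b_o³ − h_i·b_i³)/12 with b_o = 42.5, b_i = 35.50 mm (shorter outer/inner sides).
I_min = (78.5×42.5³ − 71.50×35.50³)/12 = 2.356×10^5 mm⁴
I = 2.356×10^-7 m⁴
Required critical load P_cr = n·P = 2.4 × 130 = 312.0 kN = 3.120×10^5 N
From P_cr = π²EI/(K·L)²:  L = (1/K)·√(π²EI/P_cr) = (1/0.7)·√(π²×1.08×10^11×2.356×10^-7/3.120×10^5)
L = 1.28 m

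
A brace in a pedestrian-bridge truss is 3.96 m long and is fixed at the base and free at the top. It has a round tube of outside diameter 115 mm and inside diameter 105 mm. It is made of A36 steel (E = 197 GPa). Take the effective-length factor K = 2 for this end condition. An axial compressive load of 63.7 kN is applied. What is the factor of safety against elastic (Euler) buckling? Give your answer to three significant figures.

n ≈ 1.27

d_o = 115 mm, d_i = 105 mm
I = π(d_o⁴ − d_i⁴)/64 = π(115⁴ − 105.0⁴)/64 = 2.619×10^6 mm⁴
I = 2.619×10^6 mm⁴ = 2.619×10^-6 m⁴
Effective length L_e = K·L = 2 × 3.96 = 7.920 m
P_cr = π²EI / L_e² = π² × 197×10⁹ × 2.619×10^-6 / 7.920² = 8.117×10^4 N
Factor of safety n = P_cr / P = 81.175 / 63.7 = 1.27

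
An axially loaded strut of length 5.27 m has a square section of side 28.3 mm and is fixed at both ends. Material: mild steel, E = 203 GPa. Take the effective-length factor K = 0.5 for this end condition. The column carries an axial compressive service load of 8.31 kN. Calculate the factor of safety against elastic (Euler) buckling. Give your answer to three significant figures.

I = a⁴/12 = 28.3⁴/12 = 5.345×10^4 mm⁴
I = 5.345×10^4 mm⁴ = 5.345×10^-8 m⁴
Effective length L_e = K·L = 0.5 × 5.27 = 2.635 m
P_cr = π²EI / L_e² = π² × 203×10⁹ × 5.345×10^-8 / 2.635² = 1.542×10^4 N
Factor of safety n = P_cr / P = 15.424 / 8.31 = 1.86

n ≈ 1.86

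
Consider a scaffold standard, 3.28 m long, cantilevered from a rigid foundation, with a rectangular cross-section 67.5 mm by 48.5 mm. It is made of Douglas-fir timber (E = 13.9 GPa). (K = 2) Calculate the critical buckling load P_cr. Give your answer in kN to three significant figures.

P_cr ≈ 2.05 kN

Buckling occurs about the weak axis: I_min = h·b³/12 with b = 48.5 mm (the shorter side).
I_min = 67.5×48.5³/12 = 6.417×10^5 mm⁴
I = 6.417×10^5 mm⁴ = 6.417×10^-7 m⁴
Effective length L_e = K·L = 2 × 3.28 = 6.560 m
P_cr = π²EI / L_e² = π² × 13.9×10⁹ × 6.417×10^-7 / 6.560² = 2.046×10^3 N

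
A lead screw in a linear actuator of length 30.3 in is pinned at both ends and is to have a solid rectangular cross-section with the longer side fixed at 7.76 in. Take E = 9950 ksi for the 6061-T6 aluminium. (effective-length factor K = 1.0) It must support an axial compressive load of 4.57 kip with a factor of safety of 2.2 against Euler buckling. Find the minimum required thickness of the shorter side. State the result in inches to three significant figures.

b ≈ 0.526 in

Required P_cr = n·P = 2.2 × 4.57 = 10.05 kip
L_e = K·L = 1 × 30.3 = 30.30 in
Required I = P_cr·L_e²/(π²E) = 1.005×10^4 × 30.30² / (π² × 9.95×10^6) = 9.399×10^-2 in⁴
Rectangle, weak axis: I_min = h·b³/12 with h = 7.76 in fixed  ⇒  b = (12I/h)^(1/3) = 0.526 in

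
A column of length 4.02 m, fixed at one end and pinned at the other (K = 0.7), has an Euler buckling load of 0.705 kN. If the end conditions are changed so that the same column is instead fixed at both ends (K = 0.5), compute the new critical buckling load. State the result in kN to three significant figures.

P_cr ∝ 1/K², so P_cr,new = P_cr,old × (K_old/K_new)² = 0.705 × (0.7/0.5)²
= 0.705 × 1.960 = 1.38 kN

P_cr ≈ 1.38 kN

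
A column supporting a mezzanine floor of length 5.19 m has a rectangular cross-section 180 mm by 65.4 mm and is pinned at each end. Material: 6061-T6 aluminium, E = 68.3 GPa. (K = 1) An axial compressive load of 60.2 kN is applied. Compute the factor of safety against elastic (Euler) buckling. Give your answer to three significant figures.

Buckling occurs about the weak axis: I_min = h·b³/12 with b = 65.4 mm (the shorter side).
I_min = 180×65.4³/12 = 4.196×10^6 mm⁴
I = 4.196×10^6 mm⁴ = 4.196×10^-6 m⁴
Effective length L_e = K·L = 1 × 5.19 = 5.190 m
P_cr = π²EI / L_e² = π² × 68.3×10⁹ × 4.196×10^-6 / 5.190² = 1.050×10^5 N
Factor of safety n = P_cr / P = 105.01 / 60.2 = 1.74

n ≈ 1.74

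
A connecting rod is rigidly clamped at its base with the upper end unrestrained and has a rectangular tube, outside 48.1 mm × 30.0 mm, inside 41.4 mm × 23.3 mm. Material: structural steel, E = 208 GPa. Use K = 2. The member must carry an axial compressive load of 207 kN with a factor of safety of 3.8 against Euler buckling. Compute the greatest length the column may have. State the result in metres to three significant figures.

L_max ≈ 0.205 m

Weak-axis I_min = (h_o·b_o³ − h_i·b_i³)/12 with b_o = 30.0, b_i = 23.30 mm (shorter outer/inner sides).
I_min = (48.1×30.0³ − 41.40×23.30³)/12 = 6.458×10^4 mm⁴
I = 6.458×10^-8 m⁴
Required critical load P_cr = n·P = 3.8 × 207 = 786.6 kN = 7.866×10^5 N
From P_cr = π²EI/(K·L)²:  L = (1/K)·√(π²EI/P_cr) = (1/2)·√(π²×2.08×10^11×6.458×10^-8/7.866×10^5)
L = 0.205 m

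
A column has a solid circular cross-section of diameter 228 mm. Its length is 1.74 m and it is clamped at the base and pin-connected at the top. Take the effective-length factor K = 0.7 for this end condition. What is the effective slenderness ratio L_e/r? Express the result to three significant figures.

I = πd⁴/64 = π×228⁴/64 = 1.327×10^8 mm⁴
A = 4.083×10^4 mm²;  r_min = √(I/A) = √(1.327×10^8/4.083×10^4) = 57.00 mm
L_e = K·L = 0.7 × 1.74 m = 1.218 m = 1218.0 mm
λ = L_e / r_min = 1218.0 / 57.00 = 21.4

λ ≈ 21.4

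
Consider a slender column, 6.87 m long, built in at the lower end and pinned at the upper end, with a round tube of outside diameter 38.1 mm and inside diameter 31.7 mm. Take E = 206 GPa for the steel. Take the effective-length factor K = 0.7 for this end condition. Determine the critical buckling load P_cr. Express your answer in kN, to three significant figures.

P_cr ≈ 4.74 kN

d_o = 38.1 mm, d_i = 31.7 mm
I = π(d_o⁴ − d_i⁴)/64 = π(38.1⁴ − 31.70⁴)/64 = 5.387×10^4 mm⁴
I = 5.387×10^4 mm⁴ = 5.387×10^-8 m⁴
Effective length L_e = K·L = 0.7 × 6.87 = 4.809 m
P_cr = π²EI / L_e² = π² × 206×10⁹ × 5.387×10^-8 / 4.809² = 4.736×10^3 N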